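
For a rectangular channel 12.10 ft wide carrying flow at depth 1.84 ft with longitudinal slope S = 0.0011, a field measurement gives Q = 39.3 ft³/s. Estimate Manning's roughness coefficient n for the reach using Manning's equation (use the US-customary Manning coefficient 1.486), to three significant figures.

A = b·y = 12.10 × 1.84 = 22.26 ft²
P = b + 2y = 12.10 + 2×1.84 = 15.78 ft
R = A/P = 22.26/15.78 = 1.411 ft
n = (1.486/Q)·A·R^(2/3)·S^(1/2) = (1.486/39.3) × 22.26 × 1.258 × 0.03317 = 0.03512

0.0351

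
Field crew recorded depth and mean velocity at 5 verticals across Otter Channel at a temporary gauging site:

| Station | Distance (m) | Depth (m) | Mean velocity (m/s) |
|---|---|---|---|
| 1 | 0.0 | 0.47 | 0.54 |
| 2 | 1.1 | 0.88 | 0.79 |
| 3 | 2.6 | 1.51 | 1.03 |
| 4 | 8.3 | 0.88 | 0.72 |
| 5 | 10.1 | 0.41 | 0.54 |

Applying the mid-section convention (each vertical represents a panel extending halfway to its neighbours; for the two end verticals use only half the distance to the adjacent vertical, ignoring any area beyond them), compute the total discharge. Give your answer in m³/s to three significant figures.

9.22 m³/s

w_1 = (1.1 − 0.0)/2 = 0.55 m; q_1 = 0.54 × 0.47 × 0.55 = 0.1396 m³/s
w_2 = (2.6 − 0.0)/2 = 1.3 m; q_2 = 0.79 × 0.88 × 1.3 = 0.9038 m³/s
w_3 = (8.3 − 1.1)/2 = 3.6 m; q_3 = 1.03 × 1.51 × 3.6 = 5.599 m³/s
w_4 = (10.1 − 2.6)/2 = 3.75 m; q_4 = 0.72 × 0.88 × 3.75 = 2.376 m³/s
w_5 = (10.1 − 8.3)/2 = 0.9 m; q_5 = 0.54 × 0.41 × 0.9 = 0.1993 m³/s
Q = Σ qᵢ = 9.218 m³/s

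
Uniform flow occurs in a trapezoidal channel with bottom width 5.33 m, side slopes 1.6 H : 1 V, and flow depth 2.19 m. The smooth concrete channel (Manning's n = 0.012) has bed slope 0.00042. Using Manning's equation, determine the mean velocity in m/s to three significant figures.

A = (b + z·y)·y = (5.33 + 1.6×2.19)×2.19 = 19.35 m²
P = b + 2y√(1+z²) = 5.33 + 2×2.19×√(1+1.6²) = 13.59 m
R = A/P = 19.35/13.59 = 1.423 m
Q = (1/n)·A·R^(2/3)·S^(1/2) = (1/0.012) × 19.35 × 1.423^(2/3) × 0.00042^(1/2) = 41.80 m³/s
V = Q/A = 41.80/19.35 = 2.161 m/s

2.16 m/s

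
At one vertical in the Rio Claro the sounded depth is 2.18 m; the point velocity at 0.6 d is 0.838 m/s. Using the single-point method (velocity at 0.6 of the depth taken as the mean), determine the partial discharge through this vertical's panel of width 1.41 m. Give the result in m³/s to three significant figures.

2.58 m³/s

v̄ = v₀.₆ = 0.838 m/s
q = v̄ × d × w = 0.8380 × 2.18 × 1.41 = 2.576 m³/s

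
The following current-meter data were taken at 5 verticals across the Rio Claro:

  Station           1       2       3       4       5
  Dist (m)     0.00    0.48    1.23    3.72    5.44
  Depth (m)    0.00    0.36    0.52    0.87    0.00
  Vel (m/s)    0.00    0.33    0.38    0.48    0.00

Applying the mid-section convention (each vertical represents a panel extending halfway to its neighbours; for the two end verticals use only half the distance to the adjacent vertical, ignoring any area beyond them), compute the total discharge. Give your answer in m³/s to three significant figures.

w_2 = (1.23 − 0.00)/2 = 0.615 m; q_2 = 0.33 × 0.36 × 0.615 = 0.07306 m³/s
w_3 = (3.72 − 0.48)/2 = 1.62 m; q_3 = 0.38 × 0.52 × 1.62 = 0.3201 m³/s
w_4 = (5.44 − 1.23)/2 = 2.105 m; q_4 = 0.48 × 0.87 × 2.105 = 0.8790 m³/s
Stations 1, 5 contribute zero (depth or velocity is 0).
Q = Σ qᵢ = 1.272 m³/s

1.27 m³/s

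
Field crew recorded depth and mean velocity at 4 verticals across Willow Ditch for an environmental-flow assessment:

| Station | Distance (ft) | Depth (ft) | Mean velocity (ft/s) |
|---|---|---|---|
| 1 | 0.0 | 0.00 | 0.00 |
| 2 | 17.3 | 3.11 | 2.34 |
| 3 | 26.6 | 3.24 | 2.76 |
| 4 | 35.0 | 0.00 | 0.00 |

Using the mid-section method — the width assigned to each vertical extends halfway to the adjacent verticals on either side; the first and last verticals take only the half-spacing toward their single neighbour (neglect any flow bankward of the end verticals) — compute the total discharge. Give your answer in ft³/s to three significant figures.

w_2 = (26.6 − 0.0)/2 = 13.3 ft; q_2 = 2.34 × 3.11 × 13.3 = 96.79 ft³/s
w_3 = (35.0 − 17.3)/2 = 8.85 ft; q_3 = 2.76 × 3.24 × 8.85 = 79.14 ft³/s
Stations 1, 4 contribute zero (depth or velocity is 0).
Q = Σ qᵢ = 175.9 ft³/s

176 ft³/s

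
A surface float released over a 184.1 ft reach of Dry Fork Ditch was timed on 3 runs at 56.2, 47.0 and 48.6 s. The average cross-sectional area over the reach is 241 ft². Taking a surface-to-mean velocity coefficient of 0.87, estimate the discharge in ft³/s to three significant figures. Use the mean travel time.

t̄ = (56.2 + 47.0 + 48.6) / 3 = 50.6 s
v_surface = L / t̄ = 184.1 / 50.6 = 3.638 ft/s
v_mean = 0.87 × 3.638 = 3.165 ft/s
Q = A × v_mean = 241 × 3.165 = 762.9 ft³/s

763 ft³/s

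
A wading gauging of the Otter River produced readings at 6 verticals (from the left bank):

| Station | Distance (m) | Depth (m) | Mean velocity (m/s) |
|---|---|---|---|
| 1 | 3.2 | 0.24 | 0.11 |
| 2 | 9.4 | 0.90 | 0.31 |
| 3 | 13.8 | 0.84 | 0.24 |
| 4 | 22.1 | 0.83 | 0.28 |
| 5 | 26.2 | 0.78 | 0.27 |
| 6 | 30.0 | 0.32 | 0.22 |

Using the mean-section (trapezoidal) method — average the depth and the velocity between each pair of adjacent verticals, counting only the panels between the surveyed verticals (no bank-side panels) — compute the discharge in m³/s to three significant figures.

Panel 1-2: Δb = 6.2 m, d̄ = (0.24+0.90)/2 = 0.57, v̄ = (0.11+0.31)/2 = 0.21 → q = 6.2×0.57×0.21 = 0.7421 m³/s
Panel 2-3: Δb = 4.4 m, d̄ = (0.90+0.84)/2 = 0.87, v̄ = (0.31+0.24)/2 = 0.275 → q = 4.4×0.87×0.275 = 1.053 m³/s
Panel 3-4: Δb = 8.3 m, d̄ = (0.84+0.83)/2 = 0.835, v̄ = (0.24+0.28)/2 = 0.26 → q = 8.3×0.835×0.26 = 1.802 m³/s
Panel 4-5: Δb = 4.1 m, d̄ = (0.83+0.78)/2 = 0.805, v̄ = (0.28+0.27)/2 = 0.275 → q = 4.1×0.805×0.275 = 0.9076 m³/s
Panel 5-6: Δb = 3.8 m, d̄ = (0.78+0.32)/2 = 0.55, v̄ = (0.27+0.22)/2 = 0.245 → q = 3.8×0.55×0.245 = 0.5121 m³/s
Q = Σ q = 5.016 m³/s

5.02 m³/s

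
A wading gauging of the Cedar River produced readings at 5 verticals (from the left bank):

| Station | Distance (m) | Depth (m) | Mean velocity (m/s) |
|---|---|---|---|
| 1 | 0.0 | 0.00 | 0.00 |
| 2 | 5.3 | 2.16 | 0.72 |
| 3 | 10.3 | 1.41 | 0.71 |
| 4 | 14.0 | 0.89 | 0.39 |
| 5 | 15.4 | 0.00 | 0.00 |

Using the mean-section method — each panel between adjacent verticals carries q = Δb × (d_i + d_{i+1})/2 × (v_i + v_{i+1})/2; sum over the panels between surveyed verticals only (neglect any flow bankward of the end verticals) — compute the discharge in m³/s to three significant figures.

10.9 m³/s

Panel 1-2: Δb = 5.3 m, d̄ = (0.00+2.16)/2 = 1.08, v̄ = (0.00+0.72)/2 = 0.36 → q = 5.3×1.08×0.36 = 2.061 m³/s
Panel 2-3: Δb = 5 m, d̄ = (2.16+1.41)/2 = 1.785, v̄ = (0.72+0.71)/2 = 0.715 → q = 5×1.785×0.715 = 6.381 m³/s
Panel 3-4: Δb = 3.7 m, d̄ = (1.41+0.89)/2 = 1.15, v̄ = (0.71+0.39)/2 = 0.55 → q = 3.7×1.15×0.55 = 2.340 m³/s
Panel 4-5: Δb = 1.4 m, d̄ = (0.89+0.00)/2 = 0.445, v̄ = (0.39+0.00)/2 = 0.195 → q = 1.4×0.445×0.195 = 0.1215 m³/s
Q = Σ q = 10.90 m³/s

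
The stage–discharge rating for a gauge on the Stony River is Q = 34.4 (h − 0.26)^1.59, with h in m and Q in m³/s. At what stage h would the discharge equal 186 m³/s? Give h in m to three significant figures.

h − h₀ = (Q/C)^(1/b) = (186/34.4)^(1/1.59) = 2.891 m
h = 0.26 + 2.891 = 3.151 m

3.15 m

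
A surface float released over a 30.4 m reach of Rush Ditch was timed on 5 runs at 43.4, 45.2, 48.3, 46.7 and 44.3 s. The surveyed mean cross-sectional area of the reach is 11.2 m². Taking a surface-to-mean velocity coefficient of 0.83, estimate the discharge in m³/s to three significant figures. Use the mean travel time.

t̄ = (43.4 + 45.2 + 48.3 + 46.7 + 44.3) / 5 = 45.58 s
v_surface = L / t̄ = 30.4 / 45.58 = 0.6670 m/s
v_mean = 0.83 × 0.6670 = 0.5536 m/s
Q = A × v_mean = 11.2 × 0.5536 = 6.200 m³/s

6.20 m³/s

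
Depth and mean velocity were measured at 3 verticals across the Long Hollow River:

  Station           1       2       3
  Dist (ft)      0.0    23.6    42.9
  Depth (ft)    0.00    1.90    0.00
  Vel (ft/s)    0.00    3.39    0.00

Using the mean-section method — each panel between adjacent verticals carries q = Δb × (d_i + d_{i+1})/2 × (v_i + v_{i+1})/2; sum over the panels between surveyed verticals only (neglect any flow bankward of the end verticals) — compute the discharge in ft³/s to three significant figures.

Panel 1-2: Δb = 23.6 ft, d̄ = (0.00+1.90)/2 = 0.95, v̄ = (0.00+3.39)/2 = 1.695 → q = 23.6×0.95×1.695 = 38.00 ft³/s
Panel 2-3: Δb = 19.3 ft, d̄ = (1.90+0.00)/2 = 0.95, v̄ = (3.39+0.00)/2 = 1.695 → q = 19.3×0.95×1.695 = 31.08 ft³/s
Q = Σ q = 69.08 ft³/s

69.1 ft³/s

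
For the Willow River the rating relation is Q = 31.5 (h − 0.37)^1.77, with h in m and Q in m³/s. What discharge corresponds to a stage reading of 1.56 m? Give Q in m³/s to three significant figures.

Q = 31.5 × (1.56 − 0.37)^1.77 = 31.5 × 1.19^1.77 = 42.86 m³/s

42.9 m³/s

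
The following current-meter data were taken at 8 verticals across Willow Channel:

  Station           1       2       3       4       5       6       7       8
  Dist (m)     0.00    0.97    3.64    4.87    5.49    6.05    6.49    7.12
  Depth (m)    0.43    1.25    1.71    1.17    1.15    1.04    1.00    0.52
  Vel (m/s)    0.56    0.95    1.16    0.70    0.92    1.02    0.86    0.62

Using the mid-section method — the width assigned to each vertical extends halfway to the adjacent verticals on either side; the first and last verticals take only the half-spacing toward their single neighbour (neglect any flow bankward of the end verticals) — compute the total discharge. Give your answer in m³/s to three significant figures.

w_1 = (0.97 − 0.00)/2 = 0.485 m; q_1 = 0.56 × 0.43 × 0.485 = 0.1168 m³/s
w_2 = (3.64 − 0.00)/2 = 1.82 m; q_2 = 0.95 × 1.25 × 1.82 = 2.161 m³/s
w_3 = (4.87 − 0.97)/2 = 1.95 m; q_3 = 1.16 × 1.71 × 1.95 = 3.868 m³/s
w_4 = (5.49 − 3.64)/2 = 0.925 m; q_4 = 0.70 × 1.17 × 0.925 = 0.7576 m³/s
w_5 = (6.05 − 4.87)/2 = 0.59 m; q_5 = 0.92 × 1.15 × 0.59 = 0.6242 m³/s
w_6 = (6.49 − 5.49)/2 = 0.5 m; q_6 = 1.02 × 1.04 × 0.5 = 0.5304 m³/s
w_7 = (7.12 − 6.05)/2 = 0.535 m; q_7 = 0.86 × 1.00 × 0.535 = 0.4601 m³/s
w_8 = (7.12 − 6.49)/2 = 0.315 m; q_8 = 0.62 × 0.52 × 0.315 = 0.1016 m³/s
Q = Σ qᵢ = 8.620 m³/s

8.62 m³/s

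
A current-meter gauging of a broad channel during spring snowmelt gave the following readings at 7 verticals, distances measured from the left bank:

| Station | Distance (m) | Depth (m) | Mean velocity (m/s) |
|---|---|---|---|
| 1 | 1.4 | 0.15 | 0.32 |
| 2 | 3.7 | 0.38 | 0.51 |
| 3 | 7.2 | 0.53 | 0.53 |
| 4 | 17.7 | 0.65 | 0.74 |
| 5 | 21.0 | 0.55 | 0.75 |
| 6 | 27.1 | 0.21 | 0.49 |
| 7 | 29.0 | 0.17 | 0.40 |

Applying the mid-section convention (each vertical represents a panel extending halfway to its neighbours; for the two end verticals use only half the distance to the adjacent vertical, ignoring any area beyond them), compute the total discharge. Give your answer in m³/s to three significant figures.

8.32 m³/s

w_1 = (3.7 − 1.4)/2 = 1.15 m; q_1 = 0.32 × 0.15 × 1.15 = 0.05520 m³/s
w_2 = (7.2 − 1.4)/2 = 2.9 m; q_2 = 0.51 × 0.38 × 2.9 = 0.5620 m³/s
w_3 = (17.7 − 3.7)/2 = 7 m; q_3 = 0.53 × 0.53 × 7 = 1.966 m³/s
w_4 = (21.0 − 7.2)/2 = 6.9 m; q_4 = 0.74 × 0.65 × 6.9 = 3.319 m³/s
w_5 = (27.1 − 17.7)/2 = 4.7 m; q_5 = 0.75 × 0.55 × 4.7 = 1.939 m³/s
w_6 = (29.0 − 21.0)/2 = 4 m; q_6 = 0.49 × 0.21 × 4 = 0.4116 m³/s
w_7 = (29.0 − 27.1)/2 = 0.95 m; q_7 = 0.40 × 0.17 × 0.95 = 0.06460 m³/s
Q = Σ qᵢ = 8.317 m³/s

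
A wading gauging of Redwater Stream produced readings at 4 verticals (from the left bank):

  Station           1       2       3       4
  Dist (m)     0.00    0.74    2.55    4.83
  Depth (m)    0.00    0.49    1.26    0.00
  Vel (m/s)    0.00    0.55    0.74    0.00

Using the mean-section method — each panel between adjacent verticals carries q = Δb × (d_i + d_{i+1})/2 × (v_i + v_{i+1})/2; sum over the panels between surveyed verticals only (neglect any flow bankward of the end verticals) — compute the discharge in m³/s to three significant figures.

Panel 1-2: Δb = 0.74 m, d̄ = (0.00+0.49)/2 = 0.245, v̄ = (0.00+0.55)/2 = 0.275 → q = 0.74×0.245×0.275 = 0.04986 m³/s
Panel 2-3: Δb = 1.81 m, d̄ = (0.49+1.26)/2 = 0.875, v̄ = (0.55+0.74)/2 = 0.645 → q = 1.81×0.875×0.645 = 1.022 m³/s
Panel 3-4: Δb = 2.28 m, d̄ = (1.26+0.00)/2 = 0.63, v̄ = (0.74+0.00)/2 = 0.37 → q = 2.28×0.63×0.37 = 0.5315 m³/s
Q = Σ q = 1.603 m³/s

1.60 m³/s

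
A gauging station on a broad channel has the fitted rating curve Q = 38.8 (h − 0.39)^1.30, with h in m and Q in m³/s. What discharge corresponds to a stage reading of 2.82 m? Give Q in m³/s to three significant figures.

123 m³/s

Q = 38.8 × (2.82 − 0.39)^1.30 = 38.8 × 2.43^1.30 = 123.1 m³/s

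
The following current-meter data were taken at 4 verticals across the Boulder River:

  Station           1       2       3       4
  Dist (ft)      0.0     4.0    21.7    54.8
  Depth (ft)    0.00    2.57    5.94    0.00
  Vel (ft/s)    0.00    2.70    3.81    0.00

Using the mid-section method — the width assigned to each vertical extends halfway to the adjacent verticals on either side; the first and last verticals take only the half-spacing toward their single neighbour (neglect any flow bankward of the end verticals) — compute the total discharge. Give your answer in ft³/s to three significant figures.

w_2 = (21.7 − 0.0)/2 = 10.85 ft; q_2 = 2.70 × 2.57 × 10.85 = 75.29 ft³/s
w_3 = (54.8 − 4.0)/2 = 25.4 ft; q_3 = 3.81 × 5.94 × 25.4 = 574.8 ft³/s
Stations 1, 4 contribute zero (depth or velocity is 0).
Q = Σ qᵢ = 650.1 ft³/s

650 ft³/s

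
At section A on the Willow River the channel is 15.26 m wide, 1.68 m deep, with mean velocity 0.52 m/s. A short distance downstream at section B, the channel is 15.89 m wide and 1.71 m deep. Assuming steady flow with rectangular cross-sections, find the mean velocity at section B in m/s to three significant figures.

0.491 m/s

Q = A₁V₁ = (15.26×1.68) × 0.52 = 13.33 m³/s
A₂ = 15.89 × 1.71 = 27.17 m²
V₂ = Q/A₂ = 13.33/27.17 = 0.4906 m/s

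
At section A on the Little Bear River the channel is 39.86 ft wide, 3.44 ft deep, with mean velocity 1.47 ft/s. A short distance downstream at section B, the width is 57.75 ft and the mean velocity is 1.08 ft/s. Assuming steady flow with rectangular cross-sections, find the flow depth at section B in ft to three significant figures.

3.23 ft

Q = A₁V₁ = (39.86×3.44) × 1.47 = 201.6 ft³/s
d₂ = Q/(b₂ V₂) = 201.6/(57.75×1.08) = 3.232 ft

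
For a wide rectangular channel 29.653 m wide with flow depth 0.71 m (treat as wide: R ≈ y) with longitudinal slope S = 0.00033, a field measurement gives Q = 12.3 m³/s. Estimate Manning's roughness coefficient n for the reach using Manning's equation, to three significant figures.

0.0247

A = b·y = 29.653 × 0.71 = 21.05 m²
Wide channel: R ≈ y = 0.71 m
n = (1/Q)·A·R^(2/3)·S^(1/2) = (1/12.3) × 21.05 × 0.7959 × 0.01817 = 0.02475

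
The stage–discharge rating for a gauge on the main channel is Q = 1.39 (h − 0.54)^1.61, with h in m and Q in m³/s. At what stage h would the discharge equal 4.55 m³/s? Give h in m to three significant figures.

h − h₀ = (Q/C)^(1/b) = (4.55/1.39)^(1/1.61) = 2.089 m
h = 0.54 + 2.089 = 2.629 m

2.63 m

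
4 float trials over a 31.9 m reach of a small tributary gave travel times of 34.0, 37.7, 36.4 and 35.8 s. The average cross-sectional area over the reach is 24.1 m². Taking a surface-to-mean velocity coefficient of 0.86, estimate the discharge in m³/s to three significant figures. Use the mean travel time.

18.4 m³/s

t̄ = (34.0 + 37.7 + 36.4 + 35.8) / 4 = 35.975 s
v_surface = L / t̄ = 31.9 / 35.975 = 0.8867 m/s
v_mean = 0.86 × 0.8867 = 0.7626 m/s
Q = A × v_mean = 24.1 × 0.7626 = 18.38 m³/s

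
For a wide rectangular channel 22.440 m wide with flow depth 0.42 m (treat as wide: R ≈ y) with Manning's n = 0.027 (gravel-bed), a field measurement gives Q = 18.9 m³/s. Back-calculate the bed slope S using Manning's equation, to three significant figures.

0.00932

A = b·y = 22.440 × 0.42 = 9.425 m²
Wide channel: R ≈ y = 0.42 m
S = (Q·n / (1·A·R^(2/3)))² = (18.9×0.027 / (1×9.425×0.5608))² = 0.009321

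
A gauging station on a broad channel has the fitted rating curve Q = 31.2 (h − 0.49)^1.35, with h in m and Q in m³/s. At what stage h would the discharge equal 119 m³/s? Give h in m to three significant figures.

3.19 m

h − h₀ = (Q/C)^(1/b) = (119/31.2)^(1/1.35) = 2.696 m
h = 0.49 + 2.696 = 3.186 m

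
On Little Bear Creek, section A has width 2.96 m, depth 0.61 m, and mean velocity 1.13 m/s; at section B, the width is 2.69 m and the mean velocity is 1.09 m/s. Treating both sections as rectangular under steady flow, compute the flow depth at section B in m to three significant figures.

Q = A₁V₁ = (2.96×0.61) × 1.13 = 2.040 m³/s
d₂ = Q/(b₂ V₂) = 2.040/(2.69×1.09) = 0.6959 m

0.696 m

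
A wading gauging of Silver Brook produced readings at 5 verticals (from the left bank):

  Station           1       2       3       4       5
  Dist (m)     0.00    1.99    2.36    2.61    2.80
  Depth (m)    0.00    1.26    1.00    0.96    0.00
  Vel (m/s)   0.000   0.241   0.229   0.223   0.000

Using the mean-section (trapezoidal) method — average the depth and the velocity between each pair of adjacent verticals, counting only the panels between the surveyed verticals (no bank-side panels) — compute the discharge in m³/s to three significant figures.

0.315 m³/s

Panel 1-2: Δb = 1.99 m, d̄ = (0.00+1.26)/2 = 0.63, v̄ = (0.000+0.241)/2 = 0.1205 → q = 1.99×0.63×0.1205 = 0.1511 m³/s
Panel 2-3: Δb = 0.37 m, d̄ = (1.26+1.00)/2 = 1.13, v̄ = (0.241+0.229)/2 = 0.235 → q = 0.37×1.13×0.235 = 0.09825 m³/s
Panel 3-4: Δb = 0.25 m, d̄ = (1.00+0.96)/2 = 0.98, v̄ = (0.229+0.223)/2 = 0.226 → q = 0.25×0.98×0.226 = 0.05537 m³/s
Panel 4-5: Δb = 0.19 m, d̄ = (0.96+0.00)/2 = 0.48, v̄ = (0.223+0.000)/2 = 0.1115 → q = 0.19×0.48×0.1115 = 0.01017 m³/s
Q = Σ q = 0.3149 m³/s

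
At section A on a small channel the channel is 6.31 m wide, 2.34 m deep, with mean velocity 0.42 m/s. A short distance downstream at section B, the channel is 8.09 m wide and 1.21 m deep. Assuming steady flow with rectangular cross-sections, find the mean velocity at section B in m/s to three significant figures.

Q = A₁V₁ = (6.31×2.34) × 0.42 = 6.201 m³/s
A₂ = 8.09 × 1.21 = 9.789 m²
V₂ = Q/A₂ = 6.201/9.789 = 0.6335 m/s

0.634 m/s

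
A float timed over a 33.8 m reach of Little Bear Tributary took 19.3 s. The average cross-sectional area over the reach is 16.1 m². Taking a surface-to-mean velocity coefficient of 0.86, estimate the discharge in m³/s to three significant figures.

v_surface = L / t̄ = 33.8 / 19.3 = 1.751 m/s
v_mean = 0.86 × 1.751 = 1.506 m/s
Q = A × v_mean = 16.1 × 1.506 = 24.25 m³/s

24.2 m³/s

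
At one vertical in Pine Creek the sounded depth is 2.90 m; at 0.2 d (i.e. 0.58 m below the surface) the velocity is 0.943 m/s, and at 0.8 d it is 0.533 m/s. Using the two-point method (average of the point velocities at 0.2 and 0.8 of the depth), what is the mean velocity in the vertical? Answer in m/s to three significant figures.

v̄ = (0.943 + 0.533) / 2 = 0.7380 m/s

0.738 m/s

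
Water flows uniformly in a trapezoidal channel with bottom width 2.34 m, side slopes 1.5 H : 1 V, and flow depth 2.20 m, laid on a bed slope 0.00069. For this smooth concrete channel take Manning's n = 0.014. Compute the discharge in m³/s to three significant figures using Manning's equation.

26.4 m³/s

A = (b + z·y)·y = (2.34 + 1.5×2.20)×2.20 = 12.41 m²
P = b + 2y√(1+z²) = 2.34 + 2×2.20×√(1+1.5²) = 10.27 m
R = A/P = 12.41/10.27 = 1.208 m
Q = (1/n)·A·R^(2/3)·S^(1/2) = (1/0.014) × 12.41 × 1.208^(2/3) × 0.00069^(1/2) = 26.41 m³/s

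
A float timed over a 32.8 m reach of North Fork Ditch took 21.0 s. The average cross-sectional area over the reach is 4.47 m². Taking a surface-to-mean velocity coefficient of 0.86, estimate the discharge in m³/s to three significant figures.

v_surface = L / t̄ = 32.8 / 21 = 1.562 m/s
v_mean = 0.86 × 1.562 = 1.343 m/s
Q = A × v_mean = 4.47 × 1.343 = 6.004 m³/s

6.00 m³/s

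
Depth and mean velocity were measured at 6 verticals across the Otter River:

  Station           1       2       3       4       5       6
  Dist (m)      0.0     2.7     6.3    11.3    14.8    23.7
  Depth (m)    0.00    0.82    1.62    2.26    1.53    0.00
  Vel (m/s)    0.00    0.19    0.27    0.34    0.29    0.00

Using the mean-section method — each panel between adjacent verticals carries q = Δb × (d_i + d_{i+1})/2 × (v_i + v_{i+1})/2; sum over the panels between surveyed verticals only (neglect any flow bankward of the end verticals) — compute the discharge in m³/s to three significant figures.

Panel 1-2: Δb = 2.7 m, d̄ = (0.00+0.82)/2 = 0.41, v̄ = (0.00+0.19)/2 = 0.095 → q = 2.7×0.41×0.095 = 0.1052 m³/s
Panel 2-3: Δb = 3.6 m, d̄ = (0.82+1.62)/2 = 1.22, v̄ = (0.19+0.27)/2 = 0.23 → q = 3.6×1.22×0.23 = 1.010 m³/s
Panel 3-4: Δb = 5 m, d̄ = (1.62+2.26)/2 = 1.94, v̄ = (0.27+0.34)/2 = 0.305 → q = 5×1.94×0.305 = 2.959 m³/s
Panel 4-5: Δb = 3.5 m, d̄ = (2.26+1.53)/2 = 1.895, v̄ = (0.34+0.29)/2 = 0.315 → q = 3.5×1.895×0.315 = 2.089 m³/s
Panel 5-6: Δb = 8.9 m, d̄ = (1.53+0.00)/2 = 0.765, v̄ = (0.29+0.00)/2 = 0.145 → q = 8.9×0.765×0.145 = 0.9872 m³/s
Q = Σ q = 7.150 m³/s

7.15 m³/s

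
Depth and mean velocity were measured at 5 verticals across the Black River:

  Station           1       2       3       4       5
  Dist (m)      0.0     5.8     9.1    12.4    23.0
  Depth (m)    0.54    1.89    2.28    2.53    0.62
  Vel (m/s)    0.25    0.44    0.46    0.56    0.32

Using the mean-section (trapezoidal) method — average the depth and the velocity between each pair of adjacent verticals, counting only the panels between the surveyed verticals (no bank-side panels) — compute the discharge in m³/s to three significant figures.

Panel 1-2: Δb = 5.8 m, d̄ = (0.54+1.89)/2 = 1.215, v̄ = (0.25+0.44)/2 = 0.345 → q = 5.8×1.215×0.345 = 2.431 m³/s
Panel 2-3: Δb = 3.3 m, d̄ = (1.89+2.28)/2 = 2.085, v̄ = (0.44+0.46)/2 = 0.45 → q = 3.3×2.085×0.45 = 3.096 m³/s
Panel 3-4: Δb = 3.3 m, d̄ = (2.28+2.53)/2 = 2.405, v̄ = (0.46+0.56)/2 = 0.51 → q = 3.3×2.405×0.51 = 4.048 m³/s
Panel 4-5: Δb = 10.6 m, d̄ = (2.53+0.62)/2 = 1.575, v̄ = (0.56+0.32)/2 = 0.44 → q = 10.6×1.575×0.44 = 7.346 m³/s
Q = Σ q = 16.92 m³/s

16.9 m³/s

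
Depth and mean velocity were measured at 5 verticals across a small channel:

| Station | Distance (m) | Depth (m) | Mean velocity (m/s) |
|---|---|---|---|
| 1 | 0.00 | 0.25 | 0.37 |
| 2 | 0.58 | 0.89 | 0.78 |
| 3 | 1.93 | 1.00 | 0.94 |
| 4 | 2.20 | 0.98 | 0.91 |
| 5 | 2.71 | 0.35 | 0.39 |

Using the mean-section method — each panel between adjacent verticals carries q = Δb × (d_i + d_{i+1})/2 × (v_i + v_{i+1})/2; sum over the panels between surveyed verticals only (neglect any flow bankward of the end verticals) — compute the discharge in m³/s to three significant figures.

Panel 1-2: Δb = 0.58 m, d̄ = (0.25+0.89)/2 = 0.57, v̄ = (0.37+0.78)/2 = 0.575 → q = 0.58×0.57×0.575 = 0.1901 m³/s
Panel 2-3: Δb = 1.35 m, d̄ = (0.89+1.00)/2 = 0.945, v̄ = (0.78+0.94)/2 = 0.86 → q = 1.35×0.945×0.86 = 1.097 m³/s
Panel 3-4: Δb = 0.27 m, d̄ = (1.00+0.98)/2 = 0.99, v̄ = (0.94+0.91)/2 = 0.925 → q = 0.27×0.99×0.925 = 0.2473 m³/s
Panel 4-5: Δb = 0.51 m, d̄ = (0.98+0.35)/2 = 0.665, v̄ = (0.91+0.39)/2 = 0.65 → q = 0.51×0.665×0.65 = 0.2204 m³/s
Q = Σ q = 1.755 m³/s

1.75 m³/s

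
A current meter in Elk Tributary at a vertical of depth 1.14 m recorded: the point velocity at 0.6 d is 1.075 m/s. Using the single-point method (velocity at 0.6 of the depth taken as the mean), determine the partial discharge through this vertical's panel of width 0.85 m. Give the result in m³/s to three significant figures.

1.04 m³/s

v̄ = v₀.₆ = 1.075 m/s
q = v̄ × d × w = 1.075 × 1.14 × 0.85 = 1.042 m³/s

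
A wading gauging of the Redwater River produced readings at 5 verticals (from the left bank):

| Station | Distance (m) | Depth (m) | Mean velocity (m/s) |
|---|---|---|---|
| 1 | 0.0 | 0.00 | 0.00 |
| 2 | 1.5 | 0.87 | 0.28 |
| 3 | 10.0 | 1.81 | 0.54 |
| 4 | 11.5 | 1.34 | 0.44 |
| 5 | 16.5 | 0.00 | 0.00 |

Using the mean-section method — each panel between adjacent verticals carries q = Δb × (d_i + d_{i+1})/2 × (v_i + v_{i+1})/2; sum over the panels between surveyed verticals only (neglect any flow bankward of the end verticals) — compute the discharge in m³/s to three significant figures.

Panel 1-2: Δb = 1.5 m, d̄ = (0.00+0.87)/2 = 0.435, v̄ = (0.00+0.28)/2 = 0.14 → q = 1.5×0.435×0.14 = 0.09135 m³/s
Panel 2-3: Δb = 8.5 m, d̄ = (0.87+1.81)/2 = 1.34, v̄ = (0.28+0.54)/2 = 0.41 → q = 8.5×1.34×0.41 = 4.670 m³/s
Panel 3-4: Δb = 1.5 m, d̄ = (1.81+1.34)/2 = 1.575, v̄ = (0.54+0.44)/2 = 0.49 → q = 1.5×1.575×0.49 = 1.158 m³/s
Panel 4-5: Δb = 5 m, d̄ = (1.34+0.00)/2 = 0.67, v̄ = (0.44+0.00)/2 = 0.22 → q = 5×0.67×0.22 = 0.7370 m³/s
Q = Σ q = 6.656 m³/s

6.66 m³/s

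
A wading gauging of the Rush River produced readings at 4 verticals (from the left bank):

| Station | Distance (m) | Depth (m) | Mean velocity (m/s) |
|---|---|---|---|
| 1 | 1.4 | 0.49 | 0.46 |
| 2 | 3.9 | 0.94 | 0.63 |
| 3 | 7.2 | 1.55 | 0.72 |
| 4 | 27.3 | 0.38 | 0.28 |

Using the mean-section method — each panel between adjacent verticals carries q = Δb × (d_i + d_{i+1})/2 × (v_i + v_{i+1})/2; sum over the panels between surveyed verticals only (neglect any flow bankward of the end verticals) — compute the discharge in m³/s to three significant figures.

13.4 m³/s

Panel 1-2: Δb = 2.5 m, d̄ = (0.49+0.94)/2 = 0.715, v̄ = (0.46+0.63)/2 = 0.545 → q = 2.5×0.715×0.545 = 0.9742 m³/s
Panel 2-3: Δb = 3.3 m, d̄ = (0.94+1.55)/2 = 1.245, v̄ = (0.63+0.72)/2 = 0.675 → q = 3.3×1.245×0.675 = 2.773 m³/s
Panel 3-4: Δb = 20.1 m, d̄ = (1.55+0.38)/2 = 0.965, v̄ = (0.72+0.28)/2 = 0.5 → q = 20.1×0.965×0.5 = 9.698 m³/s
Q = Σ q = 13.45 m³/s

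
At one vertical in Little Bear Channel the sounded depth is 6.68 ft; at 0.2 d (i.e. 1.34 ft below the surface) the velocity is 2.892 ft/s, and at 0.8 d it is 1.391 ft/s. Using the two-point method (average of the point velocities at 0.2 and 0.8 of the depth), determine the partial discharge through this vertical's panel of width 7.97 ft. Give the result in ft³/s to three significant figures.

114 ft³/s

v̄ = (2.892 + 1.391) / 2 = 2.142 ft/s
q = v̄ × d × w = 2.142 × 6.68 × 7.97 = 114.0 ft³/s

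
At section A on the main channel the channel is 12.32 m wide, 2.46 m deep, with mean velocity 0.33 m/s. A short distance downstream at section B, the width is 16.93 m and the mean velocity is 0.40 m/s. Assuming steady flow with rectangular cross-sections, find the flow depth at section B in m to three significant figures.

1.48 m

Q = A₁V₁ = (12.32×2.46) × 0.33 = 10.00 m³/s
d₂ = Q/(b₂ V₂) = 10.00/(16.93×0.40) = 1.477 m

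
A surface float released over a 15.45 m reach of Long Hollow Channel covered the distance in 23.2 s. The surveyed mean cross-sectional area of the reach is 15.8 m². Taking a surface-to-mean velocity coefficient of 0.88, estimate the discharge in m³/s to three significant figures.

9.26 m³/s

v_surface = L / t̄ = 15.45 / 23.2 = 0.6659 m/s
v_mean = 0.88 × 0.6659 = 0.5860 m/s
Q = A × v_mean = 15.8 × 0.5860 = 9.259 m³/s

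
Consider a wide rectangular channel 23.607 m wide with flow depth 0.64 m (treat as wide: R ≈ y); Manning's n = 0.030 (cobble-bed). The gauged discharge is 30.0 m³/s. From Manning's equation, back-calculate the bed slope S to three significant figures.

A = b·y = 23.607 × 0.64 = 15.11 m²
Wide channel: R ≈ y = 0.64 m
S = (Q·n / (1·A·R^(2/3)))² = (30.0×0.030 / (1×15.11×0.7427))² = 0.006434

0.00643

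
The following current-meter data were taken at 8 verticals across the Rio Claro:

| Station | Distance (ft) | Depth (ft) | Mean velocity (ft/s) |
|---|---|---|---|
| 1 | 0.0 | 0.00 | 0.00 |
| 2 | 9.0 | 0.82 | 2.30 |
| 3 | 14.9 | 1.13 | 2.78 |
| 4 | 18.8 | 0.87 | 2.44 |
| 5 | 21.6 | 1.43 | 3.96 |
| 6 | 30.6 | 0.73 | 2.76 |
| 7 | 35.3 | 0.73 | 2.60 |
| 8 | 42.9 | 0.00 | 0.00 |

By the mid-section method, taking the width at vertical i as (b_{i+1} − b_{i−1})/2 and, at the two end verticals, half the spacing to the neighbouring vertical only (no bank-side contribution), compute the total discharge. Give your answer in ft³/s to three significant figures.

95.4 ft³/s

w_2 = (14.9 − 0.0)/2 = 7.45 ft; q_2 = 2.30 × 0.82 × 7.45 = 14.05 ft³/s
w_3 = (18.8 − 9.0)/2 = 4.9 ft; q_3 = 2.78 × 1.13 × 4.9 = 15.39 ft³/s
w_4 = (21.6 − 14.9)/2 = 3.35 ft; q_4 = 2.44 × 0.87 × 3.35 = 7.111 ft³/s
w_5 = (30.6 − 18.8)/2 = 5.9 ft; q_5 = 3.96 × 1.43 × 5.9 = 33.41 ft³/s
w_6 = (35.3 − 21.6)/2 = 6.85 ft; q_6 = 2.76 × 0.73 × 6.85 = 13.80 ft³/s
w_7 = (42.9 − 30.6)/2 = 6.15 ft; q_7 = 2.60 × 0.73 × 6.15 = 11.67 ft³/s
Stations 1, 8 contribute zero (depth or velocity is 0).
Q = Σ qᵢ = 95.44 ft³/s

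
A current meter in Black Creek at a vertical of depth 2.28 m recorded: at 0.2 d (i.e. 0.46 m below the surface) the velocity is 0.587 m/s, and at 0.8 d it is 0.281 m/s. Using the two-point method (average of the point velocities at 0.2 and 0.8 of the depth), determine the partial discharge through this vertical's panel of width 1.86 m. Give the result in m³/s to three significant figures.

v̄ = (0.587 + 0.281) / 2 = 0.4340 m/s
q = v̄ × d × w = 0.4340 × 2.28 × 1.86 = 1.841 m³/s

1.84 m³/s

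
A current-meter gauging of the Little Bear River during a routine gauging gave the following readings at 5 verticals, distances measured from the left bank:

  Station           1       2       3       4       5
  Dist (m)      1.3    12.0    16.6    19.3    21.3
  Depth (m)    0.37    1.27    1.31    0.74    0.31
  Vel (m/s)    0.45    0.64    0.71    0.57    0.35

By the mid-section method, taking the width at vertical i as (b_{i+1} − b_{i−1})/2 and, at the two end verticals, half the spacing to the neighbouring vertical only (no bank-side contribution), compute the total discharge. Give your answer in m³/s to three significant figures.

11.6 m³/s

w_1 = (12.0 − 1.3)/2 = 5.35 m; q_1 = 0.45 × 0.37 × 5.35 = 0.8908 m³/s
w_2 = (16.6 − 1.3)/2 = 7.65 m; q_2 = 0.64 × 1.27 × 7.65 = 6.218 m³/s
w_3 = (19.3 − 12.0)/2 = 3.65 m; q_3 = 0.71 × 1.31 × 3.65 = 3.395 m³/s
w_4 = (21.3 − 16.6)/2 = 2.35 m; q_4 = 0.57 × 0.74 × 2.35 = 0.9912 m³/s
w_5 = (21.3 − 19.3)/2 = 1 m; q_5 = 0.35 × 0.31 × 1 = 0.1085 m³/s
Q = Σ qᵢ = 11.60 m³/s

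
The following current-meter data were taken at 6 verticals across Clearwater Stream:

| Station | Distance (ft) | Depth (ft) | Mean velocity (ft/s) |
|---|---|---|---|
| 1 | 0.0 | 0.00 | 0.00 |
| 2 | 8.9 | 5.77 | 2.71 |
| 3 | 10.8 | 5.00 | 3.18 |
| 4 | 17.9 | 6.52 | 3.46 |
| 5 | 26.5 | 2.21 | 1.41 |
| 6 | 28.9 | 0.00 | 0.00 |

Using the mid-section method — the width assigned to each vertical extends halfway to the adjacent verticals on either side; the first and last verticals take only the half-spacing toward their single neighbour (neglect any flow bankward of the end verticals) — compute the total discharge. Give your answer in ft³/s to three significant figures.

350 ft³/s

w_2 = (10.8 − 0.0)/2 = 5.4 ft; q_2 = 2.71 × 5.77 × 5.4 = 84.44 ft³/s
w_3 = (17.9 − 8.9)/2 = 4.5 ft; q_3 = 3.18 × 5.00 × 4.5 = 71.55 ft³/s
w_4 = (26.5 − 10.8)/2 = 7.85 ft; q_4 = 3.46 × 6.52 × 7.85 = 177.1 ft³/s
w_5 = (28.9 − 17.9)/2 = 5.5 ft; q_5 = 1.41 × 2.21 × 5.5 = 17.14 ft³/s
Stations 1, 6 contribute zero (depth or velocity is 0).
Q = Σ qᵢ = 350.2 ft³/s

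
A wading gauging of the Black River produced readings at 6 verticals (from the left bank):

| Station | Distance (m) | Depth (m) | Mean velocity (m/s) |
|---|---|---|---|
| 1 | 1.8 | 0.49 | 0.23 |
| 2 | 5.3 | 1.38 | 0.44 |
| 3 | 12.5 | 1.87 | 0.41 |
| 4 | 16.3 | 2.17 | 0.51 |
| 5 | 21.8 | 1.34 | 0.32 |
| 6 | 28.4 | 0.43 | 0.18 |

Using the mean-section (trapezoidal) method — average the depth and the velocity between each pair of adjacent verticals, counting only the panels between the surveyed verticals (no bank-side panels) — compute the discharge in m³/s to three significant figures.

Panel 1-2: Δb = 3.5 m, d̄ = (0.49+1.38)/2 = 0.935, v̄ = (0.23+0.44)/2 = 0.335 → q = 3.5×0.935×0.335 = 1.096 m³/s
Panel 2-3: Δb = 7.2 m, d̄ = (1.38+1.87)/2 = 1.625, v̄ = (0.44+0.41)/2 = 0.425 → q = 7.2×1.625×0.425 = 4.973 m³/s
Panel 3-4: Δb = 3.8 m, d̄ = (1.87+2.17)/2 = 2.02, v̄ = (0.41+0.51)/2 = 0.46 → q = 3.8×2.02×0.46 = 3.531 m³/s
Panel 4-5: Δb = 5.5 m, d̄ = (2.17+1.34)/2 = 1.755, v̄ = (0.51+0.32)/2 = 0.415 → q = 5.5×1.755×0.415 = 4.006 m³/s
Panel 5-6: Δb = 6.6 m, d̄ = (1.34+0.43)/2 = 0.885, v̄ = (0.32+0.18)/2 = 0.25 → q = 6.6×0.885×0.25 = 1.460 m³/s
Q = Σ q = 15.07 m³/s

15.1 m³/s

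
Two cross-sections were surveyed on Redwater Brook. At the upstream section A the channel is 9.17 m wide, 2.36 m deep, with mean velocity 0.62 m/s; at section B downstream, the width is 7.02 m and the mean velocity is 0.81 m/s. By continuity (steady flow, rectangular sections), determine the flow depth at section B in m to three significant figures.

2.36 m

Q = A₁V₁ = (9.17×2.36) × 0.62 = 13.42 m³/s
d₂ = Q/(b₂ V₂) = 13.42/(7.02×0.81) = 2.360 m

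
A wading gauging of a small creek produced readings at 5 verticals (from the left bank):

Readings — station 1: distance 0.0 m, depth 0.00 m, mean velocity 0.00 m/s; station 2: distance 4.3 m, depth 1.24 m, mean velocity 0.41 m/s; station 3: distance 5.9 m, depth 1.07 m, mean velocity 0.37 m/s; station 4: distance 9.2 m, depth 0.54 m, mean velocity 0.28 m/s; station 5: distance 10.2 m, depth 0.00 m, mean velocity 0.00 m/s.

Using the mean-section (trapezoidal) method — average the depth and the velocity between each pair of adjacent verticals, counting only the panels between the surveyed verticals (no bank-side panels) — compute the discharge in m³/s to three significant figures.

Panel 1-2: Δb = 4.3 m, d̄ = (0.00+1.24)/2 = 0.62, v̄ = (0.00+0.41)/2 = 0.205 → q = 4.3×0.62×0.205 = 0.5465 m³/s
Panel 2-3: Δb = 1.6 m, d̄ = (1.24+1.07)/2 = 1.155, v̄ = (0.41+0.37)/2 = 0.39 → q = 1.6×1.155×0.39 = 0.7207 m³/s
Panel 3-4: Δb = 3.3 m, d̄ = (1.07+0.54)/2 = 0.805, v̄ = (0.37+0.28)/2 = 0.325 → q = 3.3×0.805×0.325 = 0.8634 m³/s
Panel 4-5: Δb = 1 m, d̄ = (0.54+0.00)/2 = 0.27, v̄ = (0.28+0.00)/2 = 0.14 → q = 1×0.27×0.14 = 0.03780 m³/s
Q = Σ q = 2.168 m³/s

2.17 m³/s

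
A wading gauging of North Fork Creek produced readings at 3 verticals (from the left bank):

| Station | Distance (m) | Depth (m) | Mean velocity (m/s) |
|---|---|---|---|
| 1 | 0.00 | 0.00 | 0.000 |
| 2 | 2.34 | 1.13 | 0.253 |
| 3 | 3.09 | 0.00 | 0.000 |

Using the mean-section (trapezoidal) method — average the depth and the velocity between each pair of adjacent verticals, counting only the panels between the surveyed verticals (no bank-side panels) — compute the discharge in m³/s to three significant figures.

Panel 1-2: Δb = 2.34 m, d̄ = (0.00+1.13)/2 = 0.565, v̄ = (0.000+0.253)/2 = 0.1265 → q = 2.34×0.565×0.1265 = 0.1672 m³/s
Panel 2-3: Δb = 0.75 m, d̄ = (1.13+0.00)/2 = 0.565, v̄ = (0.253+0.000)/2 = 0.1265 → q = 0.75×0.565×0.1265 = 0.05360 m³/s
Q = Σ q = 0.2209 m³/s

0.221 m³/s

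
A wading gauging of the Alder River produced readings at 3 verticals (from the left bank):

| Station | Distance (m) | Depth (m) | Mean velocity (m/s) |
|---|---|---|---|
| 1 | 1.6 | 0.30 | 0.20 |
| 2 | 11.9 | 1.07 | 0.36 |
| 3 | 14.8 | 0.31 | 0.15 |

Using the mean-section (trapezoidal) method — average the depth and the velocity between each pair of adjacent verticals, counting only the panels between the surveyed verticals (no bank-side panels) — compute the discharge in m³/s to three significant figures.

2.49 m³/s

Panel 1-2: Δb = 10.3 m, d̄ = (0.30+1.07)/2 = 0.685, v̄ = (0.20+0.36)/2 = 0.28 → q = 10.3×0.685×0.28 = 1.976 m³/s
Panel 2-3: Δb = 2.9 m, d̄ = (1.07+0.31)/2 = 0.69, v̄ = (0.36+0.15)/2 = 0.255 → q = 2.9×0.69×0.255 = 0.5103 m³/s
Q = Σ q = 2.486 m³/s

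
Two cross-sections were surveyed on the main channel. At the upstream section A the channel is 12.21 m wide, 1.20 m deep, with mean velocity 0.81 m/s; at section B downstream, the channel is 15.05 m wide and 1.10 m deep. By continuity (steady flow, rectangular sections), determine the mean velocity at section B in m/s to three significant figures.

0.717 m/s

Q = A₁V₁ = (12.21×1.20) × 0.81 = 11.87 m³/s
A₂ = 15.05 × 1.10 = 16.56 m²
V₂ = Q/A₂ = 11.87/16.56 = 0.7169 m/s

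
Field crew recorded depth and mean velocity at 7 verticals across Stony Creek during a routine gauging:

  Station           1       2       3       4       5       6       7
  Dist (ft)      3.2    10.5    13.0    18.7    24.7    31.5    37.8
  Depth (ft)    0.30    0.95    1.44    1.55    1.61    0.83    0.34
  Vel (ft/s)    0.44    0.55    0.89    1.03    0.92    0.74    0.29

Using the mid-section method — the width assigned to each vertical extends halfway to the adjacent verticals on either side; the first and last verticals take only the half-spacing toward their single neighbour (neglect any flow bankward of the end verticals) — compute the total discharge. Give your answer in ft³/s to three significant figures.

31.4 ft³/s

w_1 = (10.5 − 3.2)/2 = 3.65 ft; q_1 = 0.44 × 0.30 × 3.65 = 0.4818 ft³/s
w_2 = (13.0 − 3.2)/2 = 4.9 ft; q_2 = 0.55 × 0.95 × 4.9 = 2.560 ft³/s
w_3 = (18.7 − 10.5)/2 = 4.1 ft; q_3 = 0.89 × 1.44 × 4.1 = 5.255 ft³/s
w_4 = (24.7 − 13.0)/2 = 5.85 ft; q_4 = 1.03 × 1.55 × 5.85 = 9.340 ft³/s
w_5 = (31.5 − 18.7)/2 = 6.4 ft; q_5 = 0.92 × 1.61 × 6.4 = 9.480 ft³/s
w_6 = (37.8 − 24.7)/2 = 6.55 ft; q_6 = 0.74 × 0.83 × 6.55 = 4.023 ft³/s
w_7 = (37.8 − 31.5)/2 = 3.15 ft; q_7 = 0.29 × 0.34 × 3.15 = 0.3106 ft³/s
Q = Σ qᵢ = 31.45 ft³/s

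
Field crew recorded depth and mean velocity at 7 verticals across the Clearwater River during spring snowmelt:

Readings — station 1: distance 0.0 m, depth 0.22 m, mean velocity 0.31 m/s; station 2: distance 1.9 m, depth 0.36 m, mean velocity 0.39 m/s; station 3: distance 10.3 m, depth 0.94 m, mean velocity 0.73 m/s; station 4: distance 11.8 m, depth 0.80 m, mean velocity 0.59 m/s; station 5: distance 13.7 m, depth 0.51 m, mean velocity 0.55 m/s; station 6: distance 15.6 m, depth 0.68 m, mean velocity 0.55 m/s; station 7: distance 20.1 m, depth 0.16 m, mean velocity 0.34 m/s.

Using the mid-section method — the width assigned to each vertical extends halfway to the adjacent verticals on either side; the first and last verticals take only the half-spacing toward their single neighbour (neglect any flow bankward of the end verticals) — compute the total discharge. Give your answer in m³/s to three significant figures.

6.84 m³/s

w_1 = (1.9 − 0.0)/2 = 0.95 m; q_1 = 0.31 × 0.22 × 0.95 = 0.06479 m³/s
w_2 = (10.3 − 0.0)/2 = 5.15 m; q_2 = 0.39 × 0.36 × 5.15 = 0.7231 m³/s
w_3 = (11.8 − 1.9)/2 = 4.95 m; q_3 = 0.73 × 0.94 × 4.95 = 3.397 m³/s
w_4 = (13.7 − 10.3)/2 = 1.7 m; q_4 = 0.59 × 0.80 × 1.7 = 0.8024 m³/s
w_5 = (15.6 − 11.8)/2 = 1.9 m; q_5 = 0.55 × 0.51 × 1.9 = 0.5330 m³/s
w_6 = (20.1 − 13.7)/2 = 3.2 m; q_6 = 0.55 × 0.68 × 3.2 = 1.197 m³/s
w_7 = (20.1 − 15.6)/2 = 2.25 m; q_7 = 0.34 × 0.16 × 2.25 = 0.1224 m³/s
Q = Σ qᵢ = 6.839 m³/s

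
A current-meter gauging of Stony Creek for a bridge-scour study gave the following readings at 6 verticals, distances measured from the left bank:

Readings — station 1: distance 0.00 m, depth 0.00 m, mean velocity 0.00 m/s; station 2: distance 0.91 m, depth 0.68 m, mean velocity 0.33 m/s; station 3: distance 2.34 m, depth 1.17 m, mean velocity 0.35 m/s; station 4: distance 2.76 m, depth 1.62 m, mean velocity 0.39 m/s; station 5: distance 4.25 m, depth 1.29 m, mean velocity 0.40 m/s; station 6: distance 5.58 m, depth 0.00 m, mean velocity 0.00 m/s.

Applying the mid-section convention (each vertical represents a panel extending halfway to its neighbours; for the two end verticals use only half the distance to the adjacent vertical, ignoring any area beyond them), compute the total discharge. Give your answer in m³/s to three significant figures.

w_2 = (2.34 − 0.00)/2 = 1.17 m; q_2 = 0.33 × 0.68 × 1.17 = 0.2625 m³/s
w_3 = (2.76 − 0.91)/2 = 0.925 m; q_3 = 0.35 × 1.17 × 0.925 = 0.3788 m³/s
w_4 = (4.25 − 2.34)/2 = 0.955 m; q_4 = 0.39 × 1.62 × 0.955 = 0.6034 m³/s
w_5 = (5.58 − 2.76)/2 = 1.41 m; q_5 = 0.40 × 1.29 × 1.41 = 0.7276 m³/s
Stations 1, 6 contribute zero (depth or velocity is 0).
Q = Σ qᵢ = 1.972 m³/s

1.97 m³/s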